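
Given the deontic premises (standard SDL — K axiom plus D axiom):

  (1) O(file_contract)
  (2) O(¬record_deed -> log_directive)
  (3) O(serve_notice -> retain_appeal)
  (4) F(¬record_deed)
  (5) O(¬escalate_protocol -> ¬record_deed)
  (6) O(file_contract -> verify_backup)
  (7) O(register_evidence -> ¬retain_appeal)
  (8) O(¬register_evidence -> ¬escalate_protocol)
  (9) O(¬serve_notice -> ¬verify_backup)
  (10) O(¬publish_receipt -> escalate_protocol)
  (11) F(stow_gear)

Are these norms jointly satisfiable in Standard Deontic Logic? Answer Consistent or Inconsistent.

F(¬record_deed) at premise 4 means O(record_deed).
The contrapositive of premise 5 (O(¬escalate_protocol -> ¬record_deed)) is O(record_deed -> escalate_protocol), and O(record_deed) is already established, so O(escalate_protocol).
Premise 8, O(¬register_evidence -> ¬escalate_protocol), contraposes to O(escalate_protocol -> register_evidence); with O(escalate_protocol) we get O(register_evidence).
With premise 7, O(register_evidence -> ¬retain_appeal), the K-axiom yields O(¬retain_appeal).
The contrapositive of premise 3 (O(serve_notice -> retain_appeal)) is O(¬retain_appeal -> ¬serve_notice), and O(¬retain_appeal) is already established, so O(¬serve_notice).
With premise 9, O(¬serve_notice -> ¬verify_backup), the K-axiom yields O(¬verify_backup).
Premise 6 is O(file_contract -> verify_backup); contrapositively O(¬verify_backup -> ¬file_contract). Since O(¬verify_backup) holds, K gives O(¬file_contract).
Yet premise 1 states O(file_contract).
We now have both O(¬file_contract) and O(file_contract) — file_contract is simultaneously obligatory and forbidden, violating the D-axiom.

Inconsistent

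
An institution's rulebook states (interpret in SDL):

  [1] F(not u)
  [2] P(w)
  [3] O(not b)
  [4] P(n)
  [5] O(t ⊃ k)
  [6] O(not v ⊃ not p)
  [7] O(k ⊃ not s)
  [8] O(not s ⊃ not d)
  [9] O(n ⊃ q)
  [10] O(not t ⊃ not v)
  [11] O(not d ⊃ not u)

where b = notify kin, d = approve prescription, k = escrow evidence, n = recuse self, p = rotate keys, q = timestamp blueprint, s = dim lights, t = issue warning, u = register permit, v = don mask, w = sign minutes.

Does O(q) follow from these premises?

Premise 9 is O(n ⊃ q), but O(n) is not derivable from the premises (the permission P(n) asserts only not O(not n), not O(n)), so it does not yield O(q).
No other premise forces O(q). An ideal world satisfying every premise can still have q false, so O(q) is not derivable.

No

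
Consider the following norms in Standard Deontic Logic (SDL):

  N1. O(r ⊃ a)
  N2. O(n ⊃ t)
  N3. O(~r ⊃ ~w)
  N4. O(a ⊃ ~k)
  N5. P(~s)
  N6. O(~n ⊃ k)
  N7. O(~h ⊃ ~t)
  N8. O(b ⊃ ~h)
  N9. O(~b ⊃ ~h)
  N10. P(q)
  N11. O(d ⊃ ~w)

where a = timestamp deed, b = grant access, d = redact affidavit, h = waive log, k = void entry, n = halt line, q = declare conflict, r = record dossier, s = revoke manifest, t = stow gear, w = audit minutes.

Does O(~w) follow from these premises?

Yes

Premises 9 and 8 cover both cases: O(~b ⊃ ~h) and O(b ⊃ ~h). Since ~b ∨ b is a tautology, O(~h) follows.
From O(~h) and premise 7, O(~h ⊃ ~t), we obtain O(~t).
Premise 2, O(n ⊃ t), contraposes to O(~t ⊃ ~n); with O(~t) we get O(~n).
Premise 6 is O(~n ⊃ k); since O(~n), deontic closure gives O(k).
Premise 4 is O(a ⊃ ~k); contrapositively O(k ⊃ ~a). Since O(k) holds, K gives O(~a).
Premise 1 is O(r ⊃ a); contrapositively O(~a ⊃ ~r). Since O(~a) holds, K gives O(~r).
Applying K to premise 3 (O(~r ⊃ ~w)) and O(~r) yields O(~w).
Premises 5, 10, 11 do not contribute to this derivation.
So O(~w) follows.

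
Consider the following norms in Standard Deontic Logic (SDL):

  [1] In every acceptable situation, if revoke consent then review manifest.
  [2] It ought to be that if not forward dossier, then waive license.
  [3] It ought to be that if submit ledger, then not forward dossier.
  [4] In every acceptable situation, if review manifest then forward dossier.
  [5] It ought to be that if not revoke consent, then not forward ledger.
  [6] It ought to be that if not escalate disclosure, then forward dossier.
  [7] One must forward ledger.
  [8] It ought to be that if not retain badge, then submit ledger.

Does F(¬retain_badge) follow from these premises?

Premise 7 states O(forward_ledger) outright.
Premise 5 is O(¬revoke_consent → ¬forward_ledger); contrapositively O(forward_ledger → revoke_consent). Since O(forward_ledger) holds, K gives O(revoke_consent).
Premise 1 is O(revoke_consent → review_manifest); since O(revoke_consent), deontic closure gives O(review_manifest).
Premise 4 is O(review_manifest → forward_dossier); since O(review_manifest), deontic closure gives O(forward_dossier).
The contrapositive of premise 3 (O(submit_ledger → ¬forward_dossier)) is O(forward_dossier → ¬submit_ledger), and O(forward_dossier) is already established, so O(¬submit_ledger).
Premise 8 is O(¬retain_badge → submit_ledger); contrapositively O(¬submit_ledger → retain_badge). Since O(¬submit_ledger) holds, K gives O(retain_badge).
Premises 2, 6 do not contribute to this derivation.
So O(retain_badge) holds, i.e. F(¬retain_badge). The claim follows.

Yes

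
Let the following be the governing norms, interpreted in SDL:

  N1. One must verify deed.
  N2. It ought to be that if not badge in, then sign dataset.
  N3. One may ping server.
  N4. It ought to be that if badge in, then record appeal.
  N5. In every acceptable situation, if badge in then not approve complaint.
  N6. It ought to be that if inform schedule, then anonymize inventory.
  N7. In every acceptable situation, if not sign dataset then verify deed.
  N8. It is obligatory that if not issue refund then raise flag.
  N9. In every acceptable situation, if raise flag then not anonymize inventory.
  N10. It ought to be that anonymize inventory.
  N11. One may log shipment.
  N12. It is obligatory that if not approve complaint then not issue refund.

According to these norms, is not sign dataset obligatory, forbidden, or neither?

Forbidden

From premise 10 we have O(anonymize_inventory).
Premise 9 is O(raise_flag → ¬anonymize_inventory); contrapositively O(anonymize_inventory → ¬raise_flag). Since O(anonymize_inventory) holds, K gives O(¬raise_flag).
Premise 8, O(¬issue_refund → raise_flag), contraposes to O(¬raise_flag → issue_refund); with O(¬raise_flag) we get O(issue_refund).
Premise 12, O(¬approve_complaint → ¬issue_refund), contraposes to O(issue_refund → approve_complaint); with O(issue_refund) we get O(approve_complaint).
The contrapositive of premise 5 (O(badge_in → ¬approve_complaint)) is O(approve_complaint → ¬badge_in), and O(approve_complaint) is already established, so O(¬badge_in).
Premise 2 is O(¬badge_in → sign_dataset); since O(¬badge_in), deontic closure gives O(sign_dataset).
Premises 1, 3, 4, 6, 7, 11 do not contribute to this derivation.
Thus O(sign_dataset), which is F(¬sign_dataset): ¬sign_dataset is forbidden.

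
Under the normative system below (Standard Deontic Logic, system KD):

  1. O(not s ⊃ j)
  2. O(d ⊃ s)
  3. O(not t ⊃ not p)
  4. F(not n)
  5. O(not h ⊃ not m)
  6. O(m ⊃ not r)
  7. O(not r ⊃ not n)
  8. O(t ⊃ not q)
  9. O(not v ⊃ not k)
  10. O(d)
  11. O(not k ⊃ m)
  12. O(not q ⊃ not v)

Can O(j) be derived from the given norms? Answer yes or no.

No

Premise 1 is O(not s ⊃ j), but O(not s) is not derivable from the premises, so it does not yield O(j).
No other premise forces O(j). An ideal world satisfying every premise can still have j false, so O(j) is not derivable.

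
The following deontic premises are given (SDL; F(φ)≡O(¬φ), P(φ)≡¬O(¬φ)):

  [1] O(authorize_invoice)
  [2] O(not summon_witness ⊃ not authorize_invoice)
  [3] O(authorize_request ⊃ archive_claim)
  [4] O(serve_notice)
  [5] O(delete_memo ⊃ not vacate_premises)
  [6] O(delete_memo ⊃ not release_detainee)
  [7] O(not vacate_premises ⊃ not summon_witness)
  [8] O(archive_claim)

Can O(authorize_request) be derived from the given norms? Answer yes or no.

No

Premise 3 is O(authorize_request ⊃ archive_claim); even if O(archive_claim) held, inferring O(authorize_request) would be affirming the consequent — invalid.
No other premise forces O(authorize_request). An ideal world satisfying every premise can still have authorize_request false, so O(authorize_request) is not derivable.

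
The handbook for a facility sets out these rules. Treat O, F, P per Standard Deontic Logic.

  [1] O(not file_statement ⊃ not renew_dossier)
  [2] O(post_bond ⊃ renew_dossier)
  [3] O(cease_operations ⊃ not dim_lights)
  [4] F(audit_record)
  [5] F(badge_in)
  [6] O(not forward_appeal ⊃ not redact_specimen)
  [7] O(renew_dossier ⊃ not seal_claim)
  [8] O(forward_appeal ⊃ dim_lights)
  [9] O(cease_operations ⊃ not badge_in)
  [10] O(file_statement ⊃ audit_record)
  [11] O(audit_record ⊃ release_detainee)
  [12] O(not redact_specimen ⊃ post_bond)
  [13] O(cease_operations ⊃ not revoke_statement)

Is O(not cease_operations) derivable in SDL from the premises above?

F(audit_record) at premise 4 means O(not audit_record).
Premise 10 is O(file_statement ⊃ audit_record); contrapositively O(not audit_record ⊃ not file_statement). Since O(not audit_record) holds, K gives O(not file_statement).
Applying K to premise 1 (O(not file_statement ⊃ not renew_dossier)) and O(not file_statement) yields O(not renew_dossier).
Premise 2, O(post_bond ⊃ renew_dossier), contraposes to O(not renew_dossier ⊃ not post_bond); with O(not renew_dossier) we get O(not post_bond).
Premise 12, O(not redact_specimen ⊃ post_bond), contraposes to O(not post_bond ⊃ redact_specimen); with O(not post_bond) we get O(redact_specimen).
The contrapositive of premise 6 (O(not forward_appeal ⊃ not redact_specimen)) is O(redact_specimen ⊃ forward_appeal), and O(redact_specimen) is already established, so O(forward_appeal).
Premise 8 is O(forward_appeal ⊃ dim_lights); since O(forward_appeal), deontic closure gives O(dim_lights).
The contrapositive of premise 3 (O(cease_operations ⊃ not dim_lights)) is O(dim_lights ⊃ not cease_operations), and O(dim_lights) is already established, so O(not cease_operations).
Premises 5, 7, 9, 11, 13 do not contribute to this derivation.
So O(not cease_operations) follows.

Yes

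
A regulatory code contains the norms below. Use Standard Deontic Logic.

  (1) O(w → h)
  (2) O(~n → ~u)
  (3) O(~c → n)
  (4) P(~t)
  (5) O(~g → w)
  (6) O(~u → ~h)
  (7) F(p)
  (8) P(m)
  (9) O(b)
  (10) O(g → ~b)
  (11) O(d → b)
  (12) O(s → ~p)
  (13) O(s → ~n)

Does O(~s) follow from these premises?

Yes

Premise 9 gives O(b).
Premise 10 is O(g → ~b); contrapositively O(b → ~g). Since O(b) holds, K gives O(~g).
Applying K to premise 5 (O(~g → w)) and O(~g) yields O(w).
Applying K to premise 1 (O(w → h)) and O(w) yields O(h).
Premise 6 is O(~u → ~h); contrapositively O(h → u). Since O(h) holds, K gives O(u).
Premise 2, O(~n → ~u), contraposes to O(u → n); with O(u) we get O(n).
Premise 13 is O(s → ~n); contrapositively O(n → ~s). Since O(n) holds, K gives O(~s).
Premises 3, 4, 7, 8, 11, 12 do not contribute to this derivation.
So O(~s) follows.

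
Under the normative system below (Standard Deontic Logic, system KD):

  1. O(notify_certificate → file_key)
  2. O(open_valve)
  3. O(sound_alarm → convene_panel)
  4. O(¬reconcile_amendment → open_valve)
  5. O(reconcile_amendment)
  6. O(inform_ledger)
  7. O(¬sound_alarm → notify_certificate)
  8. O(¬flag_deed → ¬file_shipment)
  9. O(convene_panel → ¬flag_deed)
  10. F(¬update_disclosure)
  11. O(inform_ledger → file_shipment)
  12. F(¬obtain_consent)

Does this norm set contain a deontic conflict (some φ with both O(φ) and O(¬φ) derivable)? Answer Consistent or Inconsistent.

Premise 4 is O(¬reconcile_amendment → open_valve); even if O(open_valve) held, inferring O(¬reconcile_amendment) would be affirming the consequent — invalid.
So O(¬reconcile_amendment) is not derivable, and the apparent clash with O(reconcile_amendment) does not arise.
A world satisfying every obligation exists (e.g. convene_panel=false, file_key=true, file_shipment=true, flag_deed=true, inform_ledger=true, notify_certificate=true, obtain_consent=true, open_valve=true, reconcile_amendment=true, sound_alarm=false, update_disclosure=true); no atom is both obligatory and forbidden, so the set is consistent.

Consistent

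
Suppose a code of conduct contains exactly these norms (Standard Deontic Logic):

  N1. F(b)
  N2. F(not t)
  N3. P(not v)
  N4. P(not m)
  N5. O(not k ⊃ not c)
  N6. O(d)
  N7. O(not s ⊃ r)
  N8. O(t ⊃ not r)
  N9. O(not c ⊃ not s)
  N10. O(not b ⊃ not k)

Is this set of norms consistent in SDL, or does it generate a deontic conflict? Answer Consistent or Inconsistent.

F(not t) at premise 2 means O(t).
Applying K to premise 8 (O(t ⊃ not r)) and O(t) yields O(not r).
Premise 7, O(not s ⊃ r), contraposes to O(not r ⊃ s); with O(not r) we get O(s).
The contrapositive of premise 9 (O(not c ⊃ not s)) is O(s ⊃ c), and O(s) is already established, so O(c).
The contrapositive of premise 5 (O(not k ⊃ not c)) is O(c ⊃ k), and O(c) is already established, so O(k).
The contrapositive of premise 10 (O(not b ⊃ not k)) is O(k ⊃ b), and O(k) is already established, so O(b).
But premise 1, F(b), means O(not b).
We now have both O(b) and O(not b) — b is simultaneously obligatory and forbidden, violating the D-axiom.

Inconsistent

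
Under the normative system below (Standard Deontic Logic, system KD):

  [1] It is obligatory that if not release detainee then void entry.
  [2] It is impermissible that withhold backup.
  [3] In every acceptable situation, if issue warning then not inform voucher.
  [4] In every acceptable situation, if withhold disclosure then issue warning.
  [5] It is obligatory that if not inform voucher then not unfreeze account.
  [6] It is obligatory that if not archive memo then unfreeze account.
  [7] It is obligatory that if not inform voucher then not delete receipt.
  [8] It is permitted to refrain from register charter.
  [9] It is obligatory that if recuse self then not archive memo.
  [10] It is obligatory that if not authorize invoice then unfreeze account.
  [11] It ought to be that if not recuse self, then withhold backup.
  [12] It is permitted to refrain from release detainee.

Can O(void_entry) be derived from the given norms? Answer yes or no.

No

Premise 1 is O(¬release_detainee → void_entry), but O(¬release_detainee) is not derivable from the premises (the permission P(¬release_detainee) asserts only ¬O(release_detainee), not O(¬release_detainee)), so it does not yield O(void_entry).
No other premise forces O(void_entry). An ideal world satisfying every premise can still have void_entry false, so O(void_entry) is not derivable.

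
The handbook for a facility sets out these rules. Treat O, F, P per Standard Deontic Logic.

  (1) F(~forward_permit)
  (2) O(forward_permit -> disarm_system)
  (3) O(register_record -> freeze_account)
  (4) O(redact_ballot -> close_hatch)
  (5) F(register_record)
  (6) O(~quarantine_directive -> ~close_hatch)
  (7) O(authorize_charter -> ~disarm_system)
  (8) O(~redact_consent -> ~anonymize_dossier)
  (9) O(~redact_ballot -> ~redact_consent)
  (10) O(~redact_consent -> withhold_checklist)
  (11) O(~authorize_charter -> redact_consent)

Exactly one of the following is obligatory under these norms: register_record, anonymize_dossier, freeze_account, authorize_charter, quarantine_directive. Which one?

Premise 1, F(~forward_permit), is equivalent to O(forward_permit).
Applying K to premise 2 (O(forward_permit -> disarm_system)) and O(forward_permit) yields O(disarm_system).
Premise 7, O(authorize_charter -> ~disarm_system), contraposes to O(disarm_system -> ~authorize_charter); with O(disarm_system) we get O(~authorize_charter).
With premise 11, O(~authorize_charter -> redact_consent), the K-axiom yields O(redact_consent).
Premise 9, O(~redact_ballot -> ~redact_consent), contraposes to O(redact_consent -> redact_ballot); with O(redact_consent) we get O(redact_ballot).
Premise 4 is O(redact_ballot -> close_hatch); since O(redact_ballot), deontic closure gives O(close_hatch).
Premise 6, O(~quarantine_directive -> ~close_hatch), contraposes to O(close_hatch -> quarantine_directive); with O(close_hatch) we get O(quarantine_directive).
So O(quarantine_directive) holds — quarantine_directive is obligatory. None of the other listed options is made obligatory by any chain of premises.

quarantine_directive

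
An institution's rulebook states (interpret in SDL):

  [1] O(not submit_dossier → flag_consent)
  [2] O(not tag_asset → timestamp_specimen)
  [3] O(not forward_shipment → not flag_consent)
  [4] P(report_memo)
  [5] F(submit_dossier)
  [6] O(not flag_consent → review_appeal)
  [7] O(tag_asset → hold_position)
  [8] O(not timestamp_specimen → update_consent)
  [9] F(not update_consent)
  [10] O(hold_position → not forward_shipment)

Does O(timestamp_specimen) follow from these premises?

F(submit_dossier) at premise 5 means O(not submit_dossier).
With premise 1, O(not submit_dossier → flag_consent), the K-axiom yields O(flag_consent).
Premise 3, O(not forward_shipment → not flag_consent), contraposes to O(flag_consent → forward_shipment); with O(flag_consent) we get O(forward_shipment).
The contrapositive of premise 10 (O(hold_position → not forward_shipment)) is O(forward_shipment → not hold_position), and O(forward_shipment) is already established, so O(not hold_position).
Premise 7, O(tag_asset → hold_position), contraposes to O(not hold_position → not tag_asset); with O(not hold_position) we get O(not tag_asset).
From O(not tag_asset) and premise 2, O(not tag_asset → timestamp_specimen), we obtain O(timestamp_specimen).
Premises 4, 6, 8, 9 do not contribute to this derivation.
So O(timestamp_specimen) follows.

Yes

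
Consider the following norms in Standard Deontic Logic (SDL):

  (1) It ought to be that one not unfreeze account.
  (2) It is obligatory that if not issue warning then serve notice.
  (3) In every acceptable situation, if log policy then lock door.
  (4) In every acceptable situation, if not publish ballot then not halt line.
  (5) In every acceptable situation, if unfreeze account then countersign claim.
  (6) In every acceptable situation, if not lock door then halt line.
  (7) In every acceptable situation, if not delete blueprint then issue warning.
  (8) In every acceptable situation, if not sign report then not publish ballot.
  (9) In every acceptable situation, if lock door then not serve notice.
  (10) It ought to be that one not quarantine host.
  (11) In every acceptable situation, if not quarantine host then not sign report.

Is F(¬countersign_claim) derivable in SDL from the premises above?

Premise 5 is O(unfreeze_account → countersign_claim), but O(unfreeze_account) is not derivable from the premises, so it does not yield O(countersign_claim).
No other premise forces O(countersign_claim). An ideal world satisfying every premise can still have ¬countersign_claim true, so F(¬countersign_claim) is not derivable.

No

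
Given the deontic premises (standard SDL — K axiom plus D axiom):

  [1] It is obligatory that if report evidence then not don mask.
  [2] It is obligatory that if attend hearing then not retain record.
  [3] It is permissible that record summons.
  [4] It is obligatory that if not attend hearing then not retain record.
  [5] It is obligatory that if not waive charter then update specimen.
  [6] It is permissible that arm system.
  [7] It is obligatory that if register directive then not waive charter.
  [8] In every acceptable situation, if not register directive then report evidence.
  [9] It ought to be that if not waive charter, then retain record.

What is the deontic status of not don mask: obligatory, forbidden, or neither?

By case analysis on ¬attend_hearing: premise 4 gives O(¬attend_hearing → ¬retain_record) and premise 2 gives O(attend_hearing → ¬retain_record), so O(¬retain_record) either way.
The contrapositive of premise 9 (O(¬waive_charter → retain_record)) is O(¬retain_record → waive_charter), and O(¬retain_record) is already established, so O(waive_charter).
The contrapositive of premise 7 (O(register_directive → ¬waive_charter)) is O(waive_charter → ¬register_directive), and O(waive_charter) is already established, so O(¬register_directive).
From O(¬register_directive) and premise 8, O(¬register_directive → report_evidence), we obtain O(report_evidence).
Premise 1 is O(report_evidence → ¬don_mask); since O(report_evidence), deontic closure gives O(¬don_mask).
Premises 3, 5, 6 do not contribute to this derivation.
Hence ¬don_mask is obligatory.

Obligatory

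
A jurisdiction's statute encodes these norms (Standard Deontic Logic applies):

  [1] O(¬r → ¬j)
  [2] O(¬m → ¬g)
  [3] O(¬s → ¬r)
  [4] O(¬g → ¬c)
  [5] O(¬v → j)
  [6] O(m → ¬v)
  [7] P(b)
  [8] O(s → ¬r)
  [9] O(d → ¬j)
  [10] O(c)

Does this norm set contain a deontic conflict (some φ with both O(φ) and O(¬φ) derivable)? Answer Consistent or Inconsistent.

Premises 3 and 8 cover both cases: O(¬s → ¬r) and O(s → ¬r). Since ¬s ∨ s is a tautology, O(¬r) follows.
With premise 1, O(¬r → ¬j), the K-axiom yields O(¬j).
The contrapositive of premise 5 (O(¬v → j)) is O(¬j → v), and O(¬j) is already established, so O(v).
The contrapositive of premise 6 (O(m → ¬v)) is O(v → ¬m), and O(v) is already established, so O(¬m).
Applying K to premise 2 (O(¬m → ¬g)) and O(¬m) yields O(¬g).
From O(¬g) and premise 4, O(¬g → ¬c), we obtain O(¬c).
Yet premise 10 states O(c).
We now have both O(¬c) and O(c) — c is simultaneously obligatory and forbidden, violating the D-axiom.

Inconsistent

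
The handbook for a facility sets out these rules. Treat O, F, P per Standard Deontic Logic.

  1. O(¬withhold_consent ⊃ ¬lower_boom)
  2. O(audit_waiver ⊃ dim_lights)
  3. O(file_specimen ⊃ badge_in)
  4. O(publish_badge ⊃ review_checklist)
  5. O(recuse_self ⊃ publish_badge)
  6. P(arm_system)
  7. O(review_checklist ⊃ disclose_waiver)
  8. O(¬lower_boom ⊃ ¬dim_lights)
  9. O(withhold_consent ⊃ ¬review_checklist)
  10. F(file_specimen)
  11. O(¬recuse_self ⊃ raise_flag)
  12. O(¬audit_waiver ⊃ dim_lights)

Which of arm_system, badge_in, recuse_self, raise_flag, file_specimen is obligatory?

raise_flag

Premises 12 and 2 are O(¬audit_waiver ⊃ dim_lights) and O(audit_waiver ⊃ dim_lights); every ideal world satisfies ¬audit_waiver or audit_waiver, so in either case dim_lights holds — hence O(dim_lights).
The contrapositive of premise 8 (O(¬lower_boom ⊃ ¬dim_lights)) is O(dim_lights ⊃ lower_boom), and O(dim_lights) is already established, so O(lower_boom).
The contrapositive of premise 1 (O(¬withhold_consent ⊃ ¬lower_boom)) is O(lower_boom ⊃ withhold_consent), and O(lower_boom) is already established, so O(withhold_consent).
Premise 9 is O(withhold_consent ⊃ ¬review_checklist); since O(withhold_consent), deontic closure gives O(¬review_checklist).
The contrapositive of premise 4 (O(publish_badge ⊃ review_checklist)) is O(¬review_checklist ⊃ ¬publish_badge), and O(¬review_checklist) is already established, so O(¬publish_badge).
Premise 5, O(recuse_self ⊃ publish_badge), contraposes to O(¬publish_badge ⊃ ¬recuse_self); with O(¬publish_badge) we get O(¬recuse_self).
From O(¬recuse_self) and premise 11, O(¬recuse_self ⊃ raise_flag), we obtain O(raise_flag).
So O(raise_flag) holds — raise_flag is obligatory. None of the other listed options is made obligatory by any chain of premises.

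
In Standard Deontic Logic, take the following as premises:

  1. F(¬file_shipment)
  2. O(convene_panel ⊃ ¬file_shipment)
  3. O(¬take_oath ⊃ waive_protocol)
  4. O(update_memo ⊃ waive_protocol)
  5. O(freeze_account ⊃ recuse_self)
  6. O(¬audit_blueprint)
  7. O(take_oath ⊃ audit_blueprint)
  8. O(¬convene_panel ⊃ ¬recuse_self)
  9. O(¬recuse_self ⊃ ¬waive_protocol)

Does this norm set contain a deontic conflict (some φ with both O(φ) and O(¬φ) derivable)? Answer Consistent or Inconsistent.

Inconsistent

Premise 6 gives O(¬audit_blueprint).
Premise 7, O(take_oath ⊃ audit_blueprint), contraposes to O(¬audit_blueprint ⊃ ¬take_oath); with O(¬audit_blueprint) we get O(¬take_oath).
Premise 3 is O(¬take_oath ⊃ waive_protocol); since O(¬take_oath), deontic closure gives O(waive_protocol).
Premise 9 is O(¬recuse_self ⊃ ¬waive_protocol); contrapositively O(waive_protocol ⊃ recuse_self). Since O(waive_protocol) holds, K gives O(recuse_self).
Premise 8 is O(¬convene_panel ⊃ ¬recuse_self); contrapositively O(recuse_self ⊃ convene_panel). Since O(recuse_self) holds, K gives O(convene_panel).
With premise 2, O(convene_panel ⊃ ¬file_shipment), the K-axiom yields O(¬file_shipment).
Yet premise 1 is F(¬file_shipment), i.e. O(file_shipment).
We now have both O(¬file_shipment) and O(file_shipment) — file_shipment is simultaneously obligatory and forbidden, violating the D-axiom.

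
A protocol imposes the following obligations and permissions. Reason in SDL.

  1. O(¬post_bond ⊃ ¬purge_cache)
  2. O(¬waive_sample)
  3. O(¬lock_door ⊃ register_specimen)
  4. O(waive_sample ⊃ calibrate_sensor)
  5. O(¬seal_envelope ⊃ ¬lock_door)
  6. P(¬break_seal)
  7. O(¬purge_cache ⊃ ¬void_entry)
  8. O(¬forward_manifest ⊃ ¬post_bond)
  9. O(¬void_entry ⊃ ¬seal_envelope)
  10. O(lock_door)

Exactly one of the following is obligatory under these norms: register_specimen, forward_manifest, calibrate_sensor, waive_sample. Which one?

forward_manifest

From premise 10 we have O(lock_door).
Premise 5, O(¬seal_envelope ⊃ ¬lock_door), contraposes to O(lock_door ⊃ seal_envelope); with O(lock_door) we get O(seal_envelope).
The contrapositive of premise 9 (O(¬void_entry ⊃ ¬seal_envelope)) is O(seal_envelope ⊃ void_entry), and O(seal_envelope) is already established, so O(void_entry).
The contrapositive of premise 7 (O(¬purge_cache ⊃ ¬void_entry)) is O(void_entry ⊃ purge_cache), and O(void_entry) is already established, so O(purge_cache).
Premise 1 is O(¬post_bond ⊃ ¬purge_cache); contrapositively O(purge_cache ⊃ post_bond). Since O(purge_cache) holds, K gives O(post_bond).
The contrapositive of premise 8 (O(¬forward_manifest ⊃ ¬post_bond)) is O(post_bond ⊃ forward_manifest), and O(post_bond) is already established, so O(forward_manifest).
So O(forward_manifest) holds — forward_manifest is obligatory. None of the other listed options is made obligatory by any chain of premises.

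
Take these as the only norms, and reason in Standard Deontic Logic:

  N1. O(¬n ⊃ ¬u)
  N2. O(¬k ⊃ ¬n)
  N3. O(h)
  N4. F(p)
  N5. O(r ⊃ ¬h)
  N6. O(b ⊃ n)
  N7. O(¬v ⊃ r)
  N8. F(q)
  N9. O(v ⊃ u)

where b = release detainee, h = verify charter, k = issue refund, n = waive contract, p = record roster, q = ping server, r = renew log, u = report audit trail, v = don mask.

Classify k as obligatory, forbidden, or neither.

Obligatory

From premise 3 we have O(h).
The contrapositive of premise 5 (O(r ⊃ ¬h)) is O(h ⊃ ¬r), and O(h) is already established, so O(¬r).
The contrapositive of premise 7 (O(¬v ⊃ r)) is O(¬r ⊃ v), and O(¬r) is already established, so O(v).
From O(v) and premise 9, O(v ⊃ u), we obtain O(u).
Premise 1, O(¬n ⊃ ¬u), contraposes to O(u ⊃ n); with O(u) we get O(n).
The contrapositive of premise 2 (O(¬k ⊃ ¬n)) is O(n ⊃ k), and O(n) is already established, so O(k).
Premises 4, 6, 8 do not contribute to this derivation.
Hence k is obligatory.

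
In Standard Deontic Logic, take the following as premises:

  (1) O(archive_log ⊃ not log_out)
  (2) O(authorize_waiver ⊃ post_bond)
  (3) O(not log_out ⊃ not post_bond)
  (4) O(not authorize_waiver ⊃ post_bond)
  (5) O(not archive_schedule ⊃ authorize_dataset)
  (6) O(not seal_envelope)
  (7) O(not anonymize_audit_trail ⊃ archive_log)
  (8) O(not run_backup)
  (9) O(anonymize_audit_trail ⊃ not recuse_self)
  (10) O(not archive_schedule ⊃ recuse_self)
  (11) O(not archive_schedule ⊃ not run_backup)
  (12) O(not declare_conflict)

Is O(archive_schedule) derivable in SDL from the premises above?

By case analysis on authorize_waiver: premise 2 gives O(authorize_waiver ⊃ post_bond) and premise 4 gives O(not authorize_waiver ⊃ post_bond), so O(post_bond) either way.
The contrapositive of premise 3 (O(not log_out ⊃ not post_bond)) is O(post_bond ⊃ log_out), and O(post_bond) is already established, so O(log_out).
Premise 1 is O(archive_log ⊃ not log_out); contrapositively O(log_out ⊃ not archive_log). Since O(log_out) holds, K gives O(not archive_log).
The contrapositive of premise 7 (O(not anonymize_audit_trail ⊃ archive_log)) is O(not archive_log ⊃ anonymize_audit_trail), and O(not archive_log) is already established, so O(anonymize_audit_trail).
Premise 9 is O(anonymize_audit_trail ⊃ not recuse_self); since O(anonymize_audit_trail), deontic closure gives O(not recuse_self).
Premise 10 is O(not archive_schedule ⊃ recuse_self); contrapositively O(not recuse_self ⊃ archive_schedule). Since O(not recuse_self) holds, K gives O(archive_schedule).
Premises 5, 6, 8, 11, 12 do not contribute to this derivation.
So O(archive_schedule) follows.

Yes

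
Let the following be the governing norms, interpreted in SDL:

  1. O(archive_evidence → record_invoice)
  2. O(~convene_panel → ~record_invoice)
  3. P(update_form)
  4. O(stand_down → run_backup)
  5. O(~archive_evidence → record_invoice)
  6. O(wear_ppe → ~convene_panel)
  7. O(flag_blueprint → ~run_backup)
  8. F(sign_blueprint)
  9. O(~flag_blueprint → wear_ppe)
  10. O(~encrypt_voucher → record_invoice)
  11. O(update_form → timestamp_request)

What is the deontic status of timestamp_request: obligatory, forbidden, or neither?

Neither

Premise 11 is O(update_form → timestamp_request), but O(update_form) is not derivable from the premises (the permission P(update_form) asserts only ~O(~update_form), not O(update_form)), so it does not yield O(timestamp_request).
No premise or chain of K-axiom applications forces O(timestamp_request), and none forces O(~timestamp_request). So timestamp_request is neither obligatory nor forbidden under these norms.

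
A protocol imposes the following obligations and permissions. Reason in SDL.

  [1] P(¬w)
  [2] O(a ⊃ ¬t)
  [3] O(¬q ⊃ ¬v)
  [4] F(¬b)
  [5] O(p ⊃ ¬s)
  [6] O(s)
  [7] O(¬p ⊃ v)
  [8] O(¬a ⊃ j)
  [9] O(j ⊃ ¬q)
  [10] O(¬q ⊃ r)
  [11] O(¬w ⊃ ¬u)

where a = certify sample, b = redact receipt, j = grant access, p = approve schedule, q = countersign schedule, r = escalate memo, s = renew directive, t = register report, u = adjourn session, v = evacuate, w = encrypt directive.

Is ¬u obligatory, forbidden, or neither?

Premise 11 is O(¬w ⊃ ¬u), but O(¬w) is not derivable from the premises (the permission P(¬w) asserts only ¬O(w), not O(¬w)), so it does not yield O(¬u).
No premise or chain of K-axiom applications forces O(¬u), and none forces O(u). So ¬u is neither obligatory nor forbidden under these norms.

Neither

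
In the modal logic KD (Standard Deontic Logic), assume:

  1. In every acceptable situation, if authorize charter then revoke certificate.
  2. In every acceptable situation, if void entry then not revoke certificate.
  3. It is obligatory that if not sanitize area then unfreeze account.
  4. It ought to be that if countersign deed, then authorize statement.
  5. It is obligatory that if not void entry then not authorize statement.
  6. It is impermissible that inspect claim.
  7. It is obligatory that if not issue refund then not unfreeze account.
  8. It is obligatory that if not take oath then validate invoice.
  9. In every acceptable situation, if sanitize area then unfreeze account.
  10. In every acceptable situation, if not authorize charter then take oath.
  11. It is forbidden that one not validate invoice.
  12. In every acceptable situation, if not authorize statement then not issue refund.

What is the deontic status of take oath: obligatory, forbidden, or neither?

Obligatory

By case analysis on ¬sanitize_area: premise 3 gives O(¬sanitize_area → unfreeze_account) and premise 9 gives O(sanitize_area → unfreeze_account), so O(unfreeze_account) either way.
Premise 7, O(¬issue_refund → ¬unfreeze_account), contraposes to O(unfreeze_account → issue_refund); with O(unfreeze_account) we get O(issue_refund).
Premise 12, O(¬authorize_statement → ¬issue_refund), contraposes to O(issue_refund → authorize_statement); with O(issue_refund) we get O(authorize_statement).
Premise 5, O(¬void_entry → ¬authorize_statement), contraposes to O(authorize_statement → void_entry); with O(authorize_statement) we get O(void_entry).
With premise 2, O(void_entry → ¬revoke_certificate), the K-axiom yields O(¬revoke_certificate).
Premise 1, O(authorize_charter → revoke_certificate), contraposes to O(¬revoke_certificate → ¬authorize_charter); with O(¬revoke_certificate) we get O(¬authorize_charter).
From O(¬authorize_charter) and premise 10, O(¬authorize_charter → take_oath), we obtain O(take_oath).
Premises 4, 6, 8, 11 do not contribute to this derivation.
Hence take_oath is obligatory.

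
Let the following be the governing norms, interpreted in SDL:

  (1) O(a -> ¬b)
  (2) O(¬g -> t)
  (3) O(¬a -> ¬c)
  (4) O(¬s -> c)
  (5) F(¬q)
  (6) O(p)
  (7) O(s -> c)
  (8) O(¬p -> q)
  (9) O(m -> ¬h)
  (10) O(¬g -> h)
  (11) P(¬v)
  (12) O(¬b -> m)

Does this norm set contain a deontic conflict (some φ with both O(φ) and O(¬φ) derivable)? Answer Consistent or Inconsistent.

Premise 8 is O(¬p -> q); even if O(q) held, inferring O(¬p) would be affirming the consequent — invalid.
So O(¬p) is not derivable, and the apparent clash with O(p) does not arise.
A world satisfying every obligation exists (e.g. a=true, b=false, c=true, g=true, h=false, m=true, p=true, q=true, s=false, t=false, v=false); no atom is both obligatory and forbidden, so the set is consistent.

Consistent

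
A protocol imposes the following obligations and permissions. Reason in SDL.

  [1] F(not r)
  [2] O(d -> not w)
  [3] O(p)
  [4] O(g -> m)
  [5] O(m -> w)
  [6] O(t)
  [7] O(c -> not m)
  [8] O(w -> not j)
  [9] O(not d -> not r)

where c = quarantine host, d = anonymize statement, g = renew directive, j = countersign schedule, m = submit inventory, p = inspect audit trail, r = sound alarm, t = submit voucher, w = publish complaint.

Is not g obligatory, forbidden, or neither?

Premise 1, F(not r), is equivalent to O(r).
The contrapositive of premise 9 (O(not d -> not r)) is O(r -> d), and O(r) is already established, so O(d).
With premise 2, O(d -> not w), the K-axiom yields O(not w).
The contrapositive of premise 5 (O(m -> w)) is O(not w -> not m), and O(not w) is already established, so O(not m).
The contrapositive of premise 4 (O(g -> m)) is O(not m -> not g), and O(not m) is already established, so O(not g).
Premises 3, 6, 7, 8 do not contribute to this derivation.
Hence not g is obligatory.

Obligatory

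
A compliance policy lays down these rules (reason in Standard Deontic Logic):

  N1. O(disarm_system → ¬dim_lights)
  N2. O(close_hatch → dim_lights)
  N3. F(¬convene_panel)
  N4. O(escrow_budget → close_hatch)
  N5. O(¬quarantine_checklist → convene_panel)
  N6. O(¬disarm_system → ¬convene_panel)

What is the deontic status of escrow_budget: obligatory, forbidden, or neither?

Forbidden

Premise 3 is F(¬convene_panel), i.e. O(convene_panel).
Premise 6, O(¬disarm_system → ¬convene_panel), contraposes to O(convene_panel → disarm_system); with O(convene_panel) we get O(disarm_system).
Premise 1 is O(disarm_system → ¬dim_lights); since O(disarm_system), deontic closure gives O(¬dim_lights).
Premise 2 is O(close_hatch → dim_lights); contrapositively O(¬dim_lights → ¬close_hatch). Since O(¬dim_lights) holds, K gives O(¬close_hatch).
Premise 4 is O(escrow_budget → close_hatch); contrapositively O(¬close_hatch → ¬escrow_budget). Since O(¬close_hatch) holds, K gives O(¬escrow_budget).
Premise 5 does not contribute to this derivation.
Thus O(¬escrow_budget), which is F(escrow_budget): escrow_budget is forbidden.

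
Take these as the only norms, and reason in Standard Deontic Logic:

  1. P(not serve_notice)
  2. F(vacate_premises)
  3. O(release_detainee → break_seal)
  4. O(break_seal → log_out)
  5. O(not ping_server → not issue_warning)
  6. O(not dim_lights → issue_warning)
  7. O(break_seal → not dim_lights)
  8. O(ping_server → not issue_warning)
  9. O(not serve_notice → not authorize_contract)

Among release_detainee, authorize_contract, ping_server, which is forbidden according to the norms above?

Premises 5 and 8 are O(not ping_server → not issue_warning) and O(ping_server → not issue_warning); every ideal world satisfies not ping_server or ping_server, so in either case not issue_warning holds — hence O(not issue_warning).
The contrapositive of premise 6 (O(not dim_lights → issue_warning)) is O(not issue_warning → dim_lights), and O(not issue_warning) is already established, so O(dim_lights).
Premise 7, O(break_seal → not dim_lights), contraposes to O(dim_lights → not break_seal); with O(dim_lights) we get O(not break_seal).
Premise 3 is O(release_detainee → break_seal); contrapositively O(not break_seal → not release_detainee). Since O(not break_seal) holds, K gives O(not release_detainee).
So O(not release_detainee) holds, i.e. release_detainee is forbidden. None of the other listed options is forbidden under the premises.

release_detainee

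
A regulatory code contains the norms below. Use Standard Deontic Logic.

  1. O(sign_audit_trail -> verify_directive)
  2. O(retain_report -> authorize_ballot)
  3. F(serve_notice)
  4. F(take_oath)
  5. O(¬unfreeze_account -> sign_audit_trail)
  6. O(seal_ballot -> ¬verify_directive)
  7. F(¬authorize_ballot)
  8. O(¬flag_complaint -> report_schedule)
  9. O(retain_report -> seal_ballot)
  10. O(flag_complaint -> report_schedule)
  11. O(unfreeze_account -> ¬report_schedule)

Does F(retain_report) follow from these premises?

Yes

By case analysis on ¬flag_complaint: premise 8 gives O(¬flag_complaint -> report_schedule) and premise 10 gives O(flag_complaint -> report_schedule), so O(report_schedule) either way.
The contrapositive of premise 11 (O(unfreeze_account -> ¬report_schedule)) is O(report_schedule -> ¬unfreeze_account), and O(report_schedule) is already established, so O(¬unfreeze_account).
With premise 5, O(¬unfreeze_account -> sign_audit_trail), the K-axiom yields O(sign_audit_trail).
Applying K to premise 1 (O(sign_audit_trail -> verify_directive)) and O(sign_audit_trail) yields O(verify_directive).
Premise 6 is O(seal_ballot -> ¬verify_directive); contrapositively O(verify_directive -> ¬seal_ballot). Since O(verify_directive) holds, K gives O(¬seal_ballot).
Premise 9 is O(retain_report -> seal_ballot); contrapositively O(¬seal_ballot -> ¬retain_report). Since O(¬seal_ballot) holds, K gives O(¬retain_report).
Premises 2, 3, 4, 7 do not contribute to this derivation.
So O(¬retain_report) holds, i.e. F(retain_report). The claim follows.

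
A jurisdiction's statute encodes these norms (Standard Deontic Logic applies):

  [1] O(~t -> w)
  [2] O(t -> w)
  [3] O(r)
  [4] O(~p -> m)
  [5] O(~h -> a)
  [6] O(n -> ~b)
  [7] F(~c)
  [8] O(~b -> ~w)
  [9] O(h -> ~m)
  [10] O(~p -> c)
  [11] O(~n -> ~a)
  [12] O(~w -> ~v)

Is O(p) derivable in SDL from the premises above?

Yes

By case analysis on ~t: premise 1 gives O(~t -> w) and premise 2 gives O(t -> w), so O(w) either way.
The contrapositive of premise 8 (O(~b -> ~w)) is O(w -> b), and O(w) is already established, so O(b).
Premise 6, O(n -> ~b), contraposes to O(b -> ~n); with O(b) we get O(~n).
Premise 11 is O(~n -> ~a); since O(~n), deontic closure gives O(~a).
The contrapositive of premise 5 (O(~h -> a)) is O(~a -> h), and O(~a) is already established, so O(h).
With premise 9, O(h -> ~m), the K-axiom yields O(~m).
The contrapositive of premise 4 (O(~p -> m)) is O(~m -> p), and O(~m) is already established, so O(p).
Premises 3, 7, 10, 12 do not contribute to this derivation.
So O(p) follows.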